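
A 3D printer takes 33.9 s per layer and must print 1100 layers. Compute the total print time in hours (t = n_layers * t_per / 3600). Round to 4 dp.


t = 1100 * 33.9 / 3600 = 10.3583 hrs


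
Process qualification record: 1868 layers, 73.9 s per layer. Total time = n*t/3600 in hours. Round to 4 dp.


t = 1868 * 73.9 / 3600 = 38.3459 hrs


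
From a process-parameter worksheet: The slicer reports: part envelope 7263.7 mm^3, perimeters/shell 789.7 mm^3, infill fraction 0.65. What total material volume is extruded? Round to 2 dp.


V_infill = (7263.7 - 789.7) * 0.65 = 4208.1
V_total = 789.7 + 4208.1 = 4997.8 mm^3


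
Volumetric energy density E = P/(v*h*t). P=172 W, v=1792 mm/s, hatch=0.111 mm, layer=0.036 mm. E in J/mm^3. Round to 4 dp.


E = 172 / (1792*0.111*0.036) = 24.0196 J/mm^3


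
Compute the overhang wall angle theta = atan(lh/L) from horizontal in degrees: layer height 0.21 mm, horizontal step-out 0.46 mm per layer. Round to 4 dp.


angle = atan(0.21/0.46) = 24.5377 degrees


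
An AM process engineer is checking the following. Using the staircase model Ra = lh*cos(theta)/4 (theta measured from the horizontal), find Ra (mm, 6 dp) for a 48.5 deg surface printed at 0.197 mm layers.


Ra = 0.197 * cos(48.5) / 4 = 0.032634 mm


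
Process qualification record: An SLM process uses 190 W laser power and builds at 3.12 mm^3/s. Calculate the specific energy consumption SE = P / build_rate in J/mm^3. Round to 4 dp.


SE = 190 / 3.12 = 60.8974 J/mm^3


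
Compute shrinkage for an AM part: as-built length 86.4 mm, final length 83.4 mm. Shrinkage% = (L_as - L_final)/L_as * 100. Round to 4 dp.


Shrinkage = ((86.4-83.4)/86.4)*100 = 3.4722 %


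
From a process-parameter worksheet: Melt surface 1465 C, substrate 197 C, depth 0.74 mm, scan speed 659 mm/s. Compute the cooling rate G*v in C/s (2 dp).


G = (1465-197)/0.74 = 1713.51351351 C/mm
CR = 1713.51351351 * 659 = 1129205.41 C/s


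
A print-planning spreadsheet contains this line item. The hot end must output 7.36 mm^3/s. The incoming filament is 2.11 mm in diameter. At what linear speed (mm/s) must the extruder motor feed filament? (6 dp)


A = pi*(2.11/2)^2 = 3.496671
v = 7.36 / 3.496671 = 2.104859 mm/s


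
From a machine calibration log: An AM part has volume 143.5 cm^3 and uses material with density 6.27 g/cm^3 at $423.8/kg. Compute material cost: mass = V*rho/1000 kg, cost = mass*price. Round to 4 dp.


Mass = 143.5*6.27/1000 = 0.899745 kg
Cost = 0.899745 * 423.8 = 381.3119 $


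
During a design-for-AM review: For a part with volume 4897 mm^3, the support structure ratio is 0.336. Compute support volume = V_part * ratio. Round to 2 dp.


V_support = 4897 * 0.336 = 1645.39 mm^3


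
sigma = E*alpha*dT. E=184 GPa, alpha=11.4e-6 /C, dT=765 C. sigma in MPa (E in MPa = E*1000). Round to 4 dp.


sigma = 184*1000 * 11.4e-6 * 765 = 1604.664 MPa


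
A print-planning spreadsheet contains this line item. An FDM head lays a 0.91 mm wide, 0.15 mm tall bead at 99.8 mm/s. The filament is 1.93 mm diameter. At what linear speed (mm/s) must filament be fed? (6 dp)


Q = 0.91 * 0.15 * 99.8 = 13.6227 mm^3/s
A_fil = pi*(1.93/2)^2 = 2.92552962 mm^2
v_feed = 13.6227 / 2.92552962 = 4.65649 mm/s


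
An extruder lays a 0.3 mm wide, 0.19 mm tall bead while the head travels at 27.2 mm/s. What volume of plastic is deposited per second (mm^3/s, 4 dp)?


Rate = 0.3 * 0.19 * 27.2 = 1.5504 mm^3/s


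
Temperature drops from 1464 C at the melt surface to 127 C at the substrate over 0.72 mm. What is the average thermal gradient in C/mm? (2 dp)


G = (1464-127)/0.72 = 1856.94 C/mm


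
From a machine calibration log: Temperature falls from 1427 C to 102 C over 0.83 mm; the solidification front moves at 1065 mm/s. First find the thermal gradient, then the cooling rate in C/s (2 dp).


G = (1427-102)/0.83 = 1596.38554217 C/mm
CR = 1596.38554217 * 1065 = 1700150.6 C/s


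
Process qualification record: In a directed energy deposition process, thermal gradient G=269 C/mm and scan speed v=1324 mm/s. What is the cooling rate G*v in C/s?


CR = 269 * 1324 = 356156 C/s


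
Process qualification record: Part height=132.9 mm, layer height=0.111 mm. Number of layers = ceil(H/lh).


Layers = ceil(132.9/0.111) = 1198


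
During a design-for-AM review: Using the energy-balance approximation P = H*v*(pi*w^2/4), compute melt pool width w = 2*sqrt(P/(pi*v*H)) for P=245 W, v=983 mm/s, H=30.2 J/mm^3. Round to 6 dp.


w = 2*sqrt(245/(pi*983*30.2)) = 0.102508 mm


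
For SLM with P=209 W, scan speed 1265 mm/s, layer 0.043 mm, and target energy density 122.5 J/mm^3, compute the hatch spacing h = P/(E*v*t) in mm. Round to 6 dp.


h = 209 / (122.5*1265*0.043) = 0.031365 mm


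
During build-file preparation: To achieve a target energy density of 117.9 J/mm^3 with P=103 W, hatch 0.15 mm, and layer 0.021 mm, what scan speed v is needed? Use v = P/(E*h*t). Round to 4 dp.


v = 103 / (117.9*0.15*0.021) = 277.3402 mm/s


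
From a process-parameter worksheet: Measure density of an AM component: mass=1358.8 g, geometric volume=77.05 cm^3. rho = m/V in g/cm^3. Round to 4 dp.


rho = 1358.8 / 77.05 = 17.6353 g/cm^3


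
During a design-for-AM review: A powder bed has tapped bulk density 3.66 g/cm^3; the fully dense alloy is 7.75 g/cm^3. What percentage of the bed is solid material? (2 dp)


Packing = (3.66/7.75)*100 = 47.23 %


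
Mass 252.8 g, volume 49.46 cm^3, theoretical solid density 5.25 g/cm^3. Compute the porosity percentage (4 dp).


rho_part = 252.8 / 49.46 = 5.11120097 g/cm^3
Porosity = (1 - 5.11120097/5.25)*100 = 2.6438 %


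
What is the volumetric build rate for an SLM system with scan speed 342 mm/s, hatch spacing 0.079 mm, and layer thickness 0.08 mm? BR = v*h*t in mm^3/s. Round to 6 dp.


Rate = 342 * 0.079 * 0.08 = 2.16144 mm^3/s


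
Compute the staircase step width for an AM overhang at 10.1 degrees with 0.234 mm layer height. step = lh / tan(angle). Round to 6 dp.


step = 0.234 / tan(10.1) = 1.313669 mm


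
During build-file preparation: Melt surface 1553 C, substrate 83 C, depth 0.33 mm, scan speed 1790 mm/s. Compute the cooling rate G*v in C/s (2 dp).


G = (1553-83)/0.33 = 4454.54545455 C/mm
CR = 4454.54545455 * 1790 = 7973636.36 C/s


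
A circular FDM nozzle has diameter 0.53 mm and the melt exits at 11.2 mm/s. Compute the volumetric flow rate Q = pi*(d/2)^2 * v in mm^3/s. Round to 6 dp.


A = pi*(0.53/2)^2 = 0.22061834 mm^2
Q = 0.22061834 * 11.2 = 2.470925 mm^3/s


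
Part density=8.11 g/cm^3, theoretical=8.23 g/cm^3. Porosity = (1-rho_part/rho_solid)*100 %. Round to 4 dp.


Porosity = (1-8.11/8.23)*100 = 1.4581 %


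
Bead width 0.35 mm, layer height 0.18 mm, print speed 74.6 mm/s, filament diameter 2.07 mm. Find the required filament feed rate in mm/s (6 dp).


Q = 0.35 * 0.18 * 74.6 = 4.6998 mm^3/s
A_fil = pi*(2.07/2)^2 = 3.36535259 mm^2
v_feed = 4.6998 / 3.36535259 = 1.396525 mm/s


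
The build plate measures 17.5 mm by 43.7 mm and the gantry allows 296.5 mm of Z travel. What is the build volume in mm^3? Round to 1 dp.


V = 17.5 * 43.7 * 296.5 = 226748.4 mm^3


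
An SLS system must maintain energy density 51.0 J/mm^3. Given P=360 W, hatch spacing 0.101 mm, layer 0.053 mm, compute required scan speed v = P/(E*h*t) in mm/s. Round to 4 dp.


v = 360 / (51.0*0.101*0.053) = 1318.6668 mm/s


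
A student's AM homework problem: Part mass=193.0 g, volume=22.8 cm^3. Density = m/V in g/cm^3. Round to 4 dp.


rho = 193.0 / 22.8 = 8.4649 g/cm^3


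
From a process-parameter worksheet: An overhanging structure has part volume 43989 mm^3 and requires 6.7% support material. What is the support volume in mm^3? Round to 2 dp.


V_support = 43989 * 0.067 = 2947.26 mm^3


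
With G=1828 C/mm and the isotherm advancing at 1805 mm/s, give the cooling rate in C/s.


CR = 1828 * 1805 = 3299540 C/s


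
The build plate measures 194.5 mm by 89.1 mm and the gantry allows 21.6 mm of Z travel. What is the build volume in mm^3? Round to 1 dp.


V = 194.5 * 89.1 * 21.6 = 374326.9 mm^3


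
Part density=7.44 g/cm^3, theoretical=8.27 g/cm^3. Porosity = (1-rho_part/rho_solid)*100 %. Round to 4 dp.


Porosity = (1-7.44/8.27)*100 = 10.0363 %


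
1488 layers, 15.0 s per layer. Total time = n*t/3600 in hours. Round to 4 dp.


t = 1488 * 15.0 / 3600 = 6.2 hrs


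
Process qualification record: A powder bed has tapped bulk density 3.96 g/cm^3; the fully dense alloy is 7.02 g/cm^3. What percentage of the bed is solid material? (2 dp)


Packing = (3.96/7.02)*100 = 56.41 %


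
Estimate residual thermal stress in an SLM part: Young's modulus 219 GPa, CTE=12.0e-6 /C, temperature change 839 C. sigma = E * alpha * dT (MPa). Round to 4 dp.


sigma = 219*1000 * 12.0e-6 * 839 = 2204.892 MPa


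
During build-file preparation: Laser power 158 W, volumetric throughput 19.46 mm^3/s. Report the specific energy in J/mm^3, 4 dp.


SE = 158 / 19.46 = 8.1192 J/mm^3


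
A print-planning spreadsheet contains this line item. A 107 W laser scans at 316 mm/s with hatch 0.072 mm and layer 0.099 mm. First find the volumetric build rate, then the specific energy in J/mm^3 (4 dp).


Build rate = 316 * 0.072 * 0.099 = 2.252448 mm^3/s
SE = 107 / 2.252448 = 47.5039 J/mm^3


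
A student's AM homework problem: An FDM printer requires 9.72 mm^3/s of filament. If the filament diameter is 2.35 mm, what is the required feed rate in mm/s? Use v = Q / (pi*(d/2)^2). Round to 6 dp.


A = pi*(2.35/2)^2 = 4.337361
v = 9.72 / 4.337361 = 2.240994 mm/s


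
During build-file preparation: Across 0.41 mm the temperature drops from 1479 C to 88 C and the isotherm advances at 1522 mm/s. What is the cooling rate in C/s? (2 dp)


G = (1479-88)/0.41 = 3392.68292683 C/mm
CR = 3392.68292683 * 1522 = 5163663.41 C/s


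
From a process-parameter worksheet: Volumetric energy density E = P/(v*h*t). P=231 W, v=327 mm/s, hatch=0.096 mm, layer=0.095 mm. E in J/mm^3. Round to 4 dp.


E = 231 / (327*0.096*0.095) = 77.4586 J/mm^3


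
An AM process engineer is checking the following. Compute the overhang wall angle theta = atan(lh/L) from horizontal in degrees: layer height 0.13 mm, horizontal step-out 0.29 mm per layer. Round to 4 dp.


angle = atan(0.13/0.29) = 24.1455 degrees


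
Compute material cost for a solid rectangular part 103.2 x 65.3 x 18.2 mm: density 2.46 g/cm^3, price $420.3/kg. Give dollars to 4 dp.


V = 103.2 * 65.3 * 18.2 = 122649.072 mm^3 = 122.649072 cm^3
Mass = 122.649072 * 2.46 / 1000 = 0.30171672 kg
Cost = 0.30171672 * 420.3 = 126.8115 $


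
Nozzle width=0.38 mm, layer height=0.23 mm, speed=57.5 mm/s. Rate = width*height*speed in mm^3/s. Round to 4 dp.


Rate = 0.38 * 0.23 * 57.5 = 5.0255 mm^3/s


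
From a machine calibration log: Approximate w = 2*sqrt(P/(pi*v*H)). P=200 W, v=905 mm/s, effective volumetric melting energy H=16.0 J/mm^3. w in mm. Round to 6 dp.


w = 2*sqrt(200/(pi*905*16.0)) = 0.132613 mm


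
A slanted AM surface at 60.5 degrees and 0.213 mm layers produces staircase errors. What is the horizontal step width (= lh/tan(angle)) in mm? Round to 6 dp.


step = 0.213 / tan(60.5) = 0.12051 mm


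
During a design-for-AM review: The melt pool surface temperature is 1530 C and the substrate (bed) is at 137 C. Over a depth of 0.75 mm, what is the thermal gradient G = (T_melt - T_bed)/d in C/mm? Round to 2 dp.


G = (1530-137)/0.75 = 1857.33 C/mm


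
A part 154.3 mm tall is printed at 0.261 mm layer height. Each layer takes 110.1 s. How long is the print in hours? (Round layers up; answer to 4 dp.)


Layers = ceil(154.3/0.261) = 592
t = 592 * 110.1 / 3600 = 18.1053 hrs


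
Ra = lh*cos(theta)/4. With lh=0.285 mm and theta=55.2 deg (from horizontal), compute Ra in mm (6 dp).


Ra = 0.285 * cos(55.2) / 4 = 0.040663 mm


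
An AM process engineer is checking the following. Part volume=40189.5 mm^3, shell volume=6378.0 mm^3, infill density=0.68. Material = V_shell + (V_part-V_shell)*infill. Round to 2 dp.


V_infill = (40189.5 - 6378.0) * 0.68 = 22991.82
V_total = 6378.0 + 22991.82 = 29369.82 mm^3


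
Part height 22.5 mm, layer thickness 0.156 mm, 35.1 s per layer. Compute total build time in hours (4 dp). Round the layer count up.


Layers = ceil(22.5/0.156) = 145
t = 145 * 35.1 / 3600 = 1.4138 hrs


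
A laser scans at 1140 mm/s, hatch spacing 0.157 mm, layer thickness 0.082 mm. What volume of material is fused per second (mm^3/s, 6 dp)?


Rate = 1140 * 0.157 * 0.082 = 14.67636 mm^3/s


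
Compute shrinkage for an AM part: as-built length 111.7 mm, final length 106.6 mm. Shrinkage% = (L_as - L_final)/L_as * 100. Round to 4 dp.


Shrinkage = ((111.7-106.6)/111.7)*100 = 4.5658 %


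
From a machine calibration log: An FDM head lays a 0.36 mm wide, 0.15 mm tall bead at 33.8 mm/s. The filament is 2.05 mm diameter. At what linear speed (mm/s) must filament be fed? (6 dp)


Q = 0.36 * 0.15 * 33.8 = 1.8252 mm^3/s
A_fil = pi*(2.05/2)^2 = 3.30063578 mm^2
v_feed = 1.8252 / 3.30063578 = 0.552984 mm/s


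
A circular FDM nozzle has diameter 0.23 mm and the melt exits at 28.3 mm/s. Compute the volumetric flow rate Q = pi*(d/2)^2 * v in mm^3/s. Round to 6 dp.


A = pi*(0.23/2)^2 = 0.04154756 mm^2
Q = 0.04154756 * 28.3 = 1.175796 mm^3/s


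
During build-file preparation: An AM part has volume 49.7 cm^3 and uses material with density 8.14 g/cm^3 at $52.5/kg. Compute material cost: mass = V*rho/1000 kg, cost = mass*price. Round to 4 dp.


Mass = 49.7*8.14/1000 = 0.404558 kg
Cost = 0.404558 * 52.5 = 21.2393 $


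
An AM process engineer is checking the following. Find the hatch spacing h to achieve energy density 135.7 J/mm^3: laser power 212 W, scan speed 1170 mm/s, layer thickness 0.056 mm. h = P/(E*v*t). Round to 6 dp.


h = 212 / (135.7*1170*0.056) = 0.023844 mm


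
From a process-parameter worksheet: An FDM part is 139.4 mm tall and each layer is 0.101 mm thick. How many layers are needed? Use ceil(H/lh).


Layers = ceil(139.4/0.101) = 1381


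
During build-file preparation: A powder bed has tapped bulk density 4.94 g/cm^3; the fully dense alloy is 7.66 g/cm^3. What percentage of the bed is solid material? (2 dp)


Packing = (4.94/7.66)*100 = 64.49 %


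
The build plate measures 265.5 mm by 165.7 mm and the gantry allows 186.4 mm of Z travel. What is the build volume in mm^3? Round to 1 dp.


V = 265.5 * 165.7 * 186.4 = 8200360.4 mm^3


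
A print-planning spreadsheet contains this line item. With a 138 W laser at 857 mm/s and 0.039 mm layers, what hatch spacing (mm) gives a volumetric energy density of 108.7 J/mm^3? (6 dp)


h = 138 / (108.7*857*0.039) = 0.037984 mm


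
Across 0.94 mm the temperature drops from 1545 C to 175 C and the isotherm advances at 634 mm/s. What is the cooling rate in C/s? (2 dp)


G = (1545-175)/0.94 = 1457.44680851 C/mm
CR = 1457.44680851 * 634 = 924021.28 C/s


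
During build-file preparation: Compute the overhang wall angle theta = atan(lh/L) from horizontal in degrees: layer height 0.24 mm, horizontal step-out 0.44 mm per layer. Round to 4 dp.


angle = atan(0.24/0.44) = 28.6105 degrees


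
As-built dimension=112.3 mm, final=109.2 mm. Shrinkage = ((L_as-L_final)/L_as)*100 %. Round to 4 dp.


Shrinkage = ((112.3-109.2)/112.3)*100 = 2.7605 %


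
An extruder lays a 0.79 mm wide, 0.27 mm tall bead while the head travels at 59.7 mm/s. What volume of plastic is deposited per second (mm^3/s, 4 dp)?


Rate = 0.79 * 0.27 * 59.7 = 12.734 mm^3/s


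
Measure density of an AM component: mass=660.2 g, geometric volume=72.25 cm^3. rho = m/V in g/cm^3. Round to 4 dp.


rho = 660.2 / 72.25 = 9.1377 g/cm^3


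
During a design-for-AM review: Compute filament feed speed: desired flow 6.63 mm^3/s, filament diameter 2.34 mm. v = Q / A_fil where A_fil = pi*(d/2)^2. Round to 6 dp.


A = pi*(2.34/2)^2 = 4.300526
v = 6.63 / 4.300526 = 1.541672 mm/s


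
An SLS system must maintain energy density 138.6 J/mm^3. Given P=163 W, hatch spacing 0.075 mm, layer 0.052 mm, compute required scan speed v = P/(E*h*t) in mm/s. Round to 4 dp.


v = 163 / (138.6*0.075*0.052) = 301.5503 mm/s


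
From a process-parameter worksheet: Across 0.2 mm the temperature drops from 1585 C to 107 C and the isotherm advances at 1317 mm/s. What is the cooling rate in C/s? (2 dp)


G = (1585-107)/0.2 = 7390.0 C/mm
CR = 7390.0 * 1317 = 9732630.0 C/s


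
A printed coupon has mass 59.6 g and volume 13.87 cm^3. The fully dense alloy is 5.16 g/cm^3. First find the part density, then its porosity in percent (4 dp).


rho_part = 59.6 / 13.87 = 4.29704398 g/cm^3
Porosity = (1 - 4.29704398/5.16)*100 = 16.724 %


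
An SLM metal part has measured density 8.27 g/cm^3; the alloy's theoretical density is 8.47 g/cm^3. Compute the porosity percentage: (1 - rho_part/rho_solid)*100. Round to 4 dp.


Porosity = (1-8.27/8.47)*100 = 2.3613 %


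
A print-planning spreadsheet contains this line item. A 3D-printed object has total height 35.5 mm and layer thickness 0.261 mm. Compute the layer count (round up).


Layers = ceil(35.5/0.261) = 137


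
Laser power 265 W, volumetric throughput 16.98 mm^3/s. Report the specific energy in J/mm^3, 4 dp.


SE = 265 / 16.98 = 15.6066 J/mm^3


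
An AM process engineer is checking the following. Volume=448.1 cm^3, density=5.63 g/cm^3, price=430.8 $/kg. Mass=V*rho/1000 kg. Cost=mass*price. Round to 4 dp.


Mass = 448.1*5.63/1000 = 2.522803 kg
Cost = 2.522803 * 430.8 = 1086.8235 $


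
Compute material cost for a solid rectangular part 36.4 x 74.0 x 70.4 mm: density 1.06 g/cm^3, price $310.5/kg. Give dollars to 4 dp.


V = 36.4 * 74.0 * 70.4 = 189629.44 mm^3 = 189.62944 cm^3
Mass = 189.62944 * 1.06 / 1000 = 0.20100721 kg
Cost = 0.20100721 * 310.5 = 62.4127 $


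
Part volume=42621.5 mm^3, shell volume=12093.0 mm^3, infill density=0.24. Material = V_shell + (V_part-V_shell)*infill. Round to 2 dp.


V_infill = (42621.5 - 12093.0) * 0.24 = 7326.84
V_total = 12093.0 + 7326.84 = 19419.84 mm^3


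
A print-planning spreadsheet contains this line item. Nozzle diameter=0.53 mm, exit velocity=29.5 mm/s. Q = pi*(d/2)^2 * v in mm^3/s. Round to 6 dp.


A = pi*(0.53/2)^2 = 0.22061834 mm^2
Q = 0.22061834 * 29.5 = 6.508241 mm^3/s


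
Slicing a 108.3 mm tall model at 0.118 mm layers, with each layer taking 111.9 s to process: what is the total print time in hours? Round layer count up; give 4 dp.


Layers = ceil(108.3/0.118) = 918
t = 918 * 111.9 / 3600 = 28.5345 hrs


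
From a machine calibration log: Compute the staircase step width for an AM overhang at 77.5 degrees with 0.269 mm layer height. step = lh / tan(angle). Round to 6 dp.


step = 0.269 / tan(77.5) = 0.059636 mm


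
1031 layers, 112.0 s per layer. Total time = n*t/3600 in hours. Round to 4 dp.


t = 1031 * 112.0 / 3600 = 32.0756 hrs


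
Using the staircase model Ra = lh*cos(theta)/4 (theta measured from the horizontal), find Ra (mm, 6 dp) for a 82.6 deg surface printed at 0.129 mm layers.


Ra = 0.129 * cos(82.6) / 4 = 0.004154 mm


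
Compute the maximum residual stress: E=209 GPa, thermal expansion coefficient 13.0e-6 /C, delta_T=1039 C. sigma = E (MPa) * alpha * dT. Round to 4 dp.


sigma = 209*1000 * 13.0e-6 * 1039 = 2822.963 MPa


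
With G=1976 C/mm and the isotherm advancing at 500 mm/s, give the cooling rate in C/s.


CR = 1976 * 500 = 988000 C/s


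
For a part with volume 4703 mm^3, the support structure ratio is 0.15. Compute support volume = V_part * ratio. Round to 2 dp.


V_support = 4703 * 0.15 = 705.45 mm^3


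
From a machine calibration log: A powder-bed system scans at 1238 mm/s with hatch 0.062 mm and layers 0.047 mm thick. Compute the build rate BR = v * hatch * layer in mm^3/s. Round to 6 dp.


Rate = 1238 * 0.062 * 0.047 = 3.607532 mm^3/s


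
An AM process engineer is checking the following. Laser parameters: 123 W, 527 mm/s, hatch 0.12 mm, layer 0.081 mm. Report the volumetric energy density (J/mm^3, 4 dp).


E = 123 / (527*0.12*0.081) = 24.012 J/mm^3


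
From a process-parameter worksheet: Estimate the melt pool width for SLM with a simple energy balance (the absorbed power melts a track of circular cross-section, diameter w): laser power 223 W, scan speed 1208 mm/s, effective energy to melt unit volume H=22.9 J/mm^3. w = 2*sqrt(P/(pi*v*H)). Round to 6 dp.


w = 2*sqrt(223/(pi*1208*22.9)) = 0.101311 mm


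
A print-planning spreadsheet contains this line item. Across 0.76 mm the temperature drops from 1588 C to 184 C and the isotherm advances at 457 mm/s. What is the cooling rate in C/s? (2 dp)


G = (1588-184)/0.76 = 1847.36842105 C/mm
CR = 1847.36842105 * 457 = 844247.37 C/s


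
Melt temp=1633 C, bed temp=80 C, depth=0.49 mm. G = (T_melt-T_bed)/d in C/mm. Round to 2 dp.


G = (1633-80)/0.49 = 3169.39 C/mm


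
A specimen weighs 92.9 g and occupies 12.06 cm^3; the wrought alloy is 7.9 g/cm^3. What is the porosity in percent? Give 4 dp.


rho_part = 92.9 / 12.06 = 7.70315091 g/cm^3
Porosity = (1 - 7.70315091/7.9)*100 = 2.4918 %


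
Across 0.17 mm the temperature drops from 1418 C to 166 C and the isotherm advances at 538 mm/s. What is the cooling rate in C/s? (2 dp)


G = (1418-166)/0.17 = 7364.70588235 C/mm
CR = 7364.70588235 * 538 = 3962211.76 C/s


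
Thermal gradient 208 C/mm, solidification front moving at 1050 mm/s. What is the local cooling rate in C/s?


CR = 208 * 1050 = 218400 C/s


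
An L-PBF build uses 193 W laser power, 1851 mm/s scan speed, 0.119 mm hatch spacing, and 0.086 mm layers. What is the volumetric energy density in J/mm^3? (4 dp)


E = 193 / (1851*0.119*0.086) = 10.1884 J/mm^3


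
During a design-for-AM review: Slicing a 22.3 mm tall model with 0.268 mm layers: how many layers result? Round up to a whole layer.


Layers = ceil(22.3/0.268) = 84


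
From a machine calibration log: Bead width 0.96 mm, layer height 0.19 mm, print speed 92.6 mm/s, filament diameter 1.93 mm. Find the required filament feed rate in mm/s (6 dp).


Q = 0.96 * 0.19 * 92.6 = 16.89024 mm^3/s
A_fil = pi*(1.93/2)^2 = 2.92552962 mm^2
v_feed = 16.89024 / 2.92552962 = 5.773396 mm/s


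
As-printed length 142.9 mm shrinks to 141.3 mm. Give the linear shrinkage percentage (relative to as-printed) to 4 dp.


Shrinkage = ((142.9-141.3)/142.9)*100 = 1.1197 %


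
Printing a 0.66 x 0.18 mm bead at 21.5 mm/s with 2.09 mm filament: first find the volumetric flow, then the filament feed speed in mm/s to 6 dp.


Q = 0.66 * 0.18 * 21.5 = 2.5542 mm^3/s
A_fil = pi*(2.09/2)^2 = 3.43069772 mm^2
v_feed = 2.5542 / 3.43069772 = 0.744513 mm/s


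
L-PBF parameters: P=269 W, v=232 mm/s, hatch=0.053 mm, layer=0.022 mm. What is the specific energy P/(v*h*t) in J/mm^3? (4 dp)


Build rate = 232 * 0.053 * 0.022 = 0.270512 mm^3/s
SE = 269 / 0.270512 = 994.4106 J/mm^3


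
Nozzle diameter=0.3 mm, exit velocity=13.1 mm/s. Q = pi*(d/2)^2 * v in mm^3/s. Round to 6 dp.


A = pi*(0.3/2)^2 = 0.07068583 mm^2
Q = 0.07068583 * 13.1 = 0.925984 mm^3/s


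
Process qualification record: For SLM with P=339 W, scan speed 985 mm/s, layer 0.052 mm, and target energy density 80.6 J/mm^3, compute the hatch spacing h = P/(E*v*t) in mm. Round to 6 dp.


h = 339 / (80.6*985*0.052) = 0.082115 mm


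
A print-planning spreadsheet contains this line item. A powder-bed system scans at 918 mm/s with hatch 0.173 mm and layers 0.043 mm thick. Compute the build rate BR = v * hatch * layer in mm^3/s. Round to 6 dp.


Rate = 918 * 0.173 * 0.043 = 6.829002 mm^3/s


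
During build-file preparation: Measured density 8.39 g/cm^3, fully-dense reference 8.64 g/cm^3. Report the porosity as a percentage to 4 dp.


Porosity = (1-8.39/8.64)*100 = 2.8935 %


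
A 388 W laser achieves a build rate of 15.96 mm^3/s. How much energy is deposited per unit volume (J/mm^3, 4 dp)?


SE = 388 / 15.96 = 24.3108 J/mm^3


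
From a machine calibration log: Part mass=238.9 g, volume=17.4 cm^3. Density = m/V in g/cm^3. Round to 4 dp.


rho = 238.9 / 17.4 = 13.7299 g/cm^3


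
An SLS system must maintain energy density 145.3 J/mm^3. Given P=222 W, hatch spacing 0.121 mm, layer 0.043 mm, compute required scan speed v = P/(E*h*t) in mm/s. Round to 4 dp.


v = 222 / (145.3*0.121*0.043) = 293.6524 mm/s


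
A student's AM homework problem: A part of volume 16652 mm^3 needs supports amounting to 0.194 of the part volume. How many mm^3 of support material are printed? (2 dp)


V_support = 16652 * 0.194 = 3230.49 mm^3


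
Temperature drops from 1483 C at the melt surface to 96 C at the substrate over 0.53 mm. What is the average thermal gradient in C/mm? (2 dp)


G = (1483-96)/0.53 = 2616.98 C/mm


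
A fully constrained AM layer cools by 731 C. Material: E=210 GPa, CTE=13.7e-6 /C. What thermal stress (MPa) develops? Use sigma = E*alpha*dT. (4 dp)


sigma = 210*1000 * 13.7e-6 * 731 = 2103.087 MPa


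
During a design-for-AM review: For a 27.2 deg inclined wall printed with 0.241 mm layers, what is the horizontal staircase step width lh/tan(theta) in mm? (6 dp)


step = 0.241 / tan(27.2) = 0.468935 mm


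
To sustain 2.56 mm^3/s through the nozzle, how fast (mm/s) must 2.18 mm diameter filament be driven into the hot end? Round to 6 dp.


A = pi*(2.18/2)^2 = 3.732526
v = 2.56 / 3.732526 = 0.685863 mm/s


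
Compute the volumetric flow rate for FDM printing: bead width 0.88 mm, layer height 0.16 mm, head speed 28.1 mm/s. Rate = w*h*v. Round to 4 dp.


Rate = 0.88 * 0.16 * 28.1 = 3.9565 mm^3/s


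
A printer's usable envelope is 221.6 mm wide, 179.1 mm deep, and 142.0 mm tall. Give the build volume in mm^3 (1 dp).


V = 221.6 * 179.1 * 142.0 = 5635775.5 mm^3


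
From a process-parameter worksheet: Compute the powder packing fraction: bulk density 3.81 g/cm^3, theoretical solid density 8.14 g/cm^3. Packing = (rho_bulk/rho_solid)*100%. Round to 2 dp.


Packing = (3.81/8.14)*100 = 46.81 %


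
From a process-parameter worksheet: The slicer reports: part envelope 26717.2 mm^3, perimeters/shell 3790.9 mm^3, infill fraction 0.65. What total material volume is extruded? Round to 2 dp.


V_infill = (26717.2 - 3790.9) * 0.65 = 14902.1
V_total = 3790.9 + 14902.1 = 18693.0 mm^3


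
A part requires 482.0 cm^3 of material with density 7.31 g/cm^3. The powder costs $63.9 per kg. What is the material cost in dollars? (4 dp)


Mass = 482.0*7.31/1000 = 3.52342 kg
Cost = 3.52342 * 63.9 = 225.1465 $


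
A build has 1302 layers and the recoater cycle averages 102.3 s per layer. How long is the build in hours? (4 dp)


t = 1302 * 102.3 / 3600 = 36.9985 hrs


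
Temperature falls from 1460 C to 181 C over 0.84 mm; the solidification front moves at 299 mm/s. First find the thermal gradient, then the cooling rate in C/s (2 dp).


G = (1460-181)/0.84 = 1522.61904762 C/mm
CR = 1522.61904762 * 299 = 455263.1 C/s


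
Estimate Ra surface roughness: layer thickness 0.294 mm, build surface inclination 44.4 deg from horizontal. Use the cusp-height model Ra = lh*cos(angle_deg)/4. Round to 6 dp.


Ra = 0.294 * cos(44.4) / 4 = 0.052514 mm


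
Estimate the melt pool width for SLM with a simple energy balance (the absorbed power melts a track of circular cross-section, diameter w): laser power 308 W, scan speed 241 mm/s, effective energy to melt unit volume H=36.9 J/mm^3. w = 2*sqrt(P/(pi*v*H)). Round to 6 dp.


w = 2*sqrt(308/(pi*241*36.9)) = 0.209995 mm


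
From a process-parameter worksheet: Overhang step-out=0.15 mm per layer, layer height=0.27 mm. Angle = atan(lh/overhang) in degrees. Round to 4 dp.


angle = atan(0.27/0.15) = 60.9454 degrees


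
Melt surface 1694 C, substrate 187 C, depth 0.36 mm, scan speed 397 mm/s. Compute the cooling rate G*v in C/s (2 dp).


G = (1694-187)/0.36 = 4186.11111111 C/mm
CR = 4186.11111111 * 397 = 1661886.11 C/s


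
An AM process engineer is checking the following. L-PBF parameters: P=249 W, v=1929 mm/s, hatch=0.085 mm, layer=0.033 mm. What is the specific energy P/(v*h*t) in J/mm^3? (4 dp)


Build rate = 1929 * 0.085 * 0.033 = 5.410845 mm^3/s
SE = 249 / 5.410845 = 46.0187 J/mm^3


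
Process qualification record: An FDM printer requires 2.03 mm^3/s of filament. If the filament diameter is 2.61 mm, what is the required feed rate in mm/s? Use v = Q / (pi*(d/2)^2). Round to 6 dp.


A = pi*(2.61/2)^2 = 5.350211
v = 2.03 / 5.350211 = 0.379424 mm/s


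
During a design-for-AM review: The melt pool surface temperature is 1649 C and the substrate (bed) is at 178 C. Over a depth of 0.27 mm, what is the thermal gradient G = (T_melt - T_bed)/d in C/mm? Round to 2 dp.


G = (1649-178)/0.27 = 5448.15 C/mm


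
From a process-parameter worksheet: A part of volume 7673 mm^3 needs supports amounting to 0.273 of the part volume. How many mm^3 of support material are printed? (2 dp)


V_support = 7673 * 0.273 = 2094.73 mm^3


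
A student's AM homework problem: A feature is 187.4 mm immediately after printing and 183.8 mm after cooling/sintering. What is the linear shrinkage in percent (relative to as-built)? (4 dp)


Shrinkage = ((187.4-183.8)/187.4)*100 = 1.921 %


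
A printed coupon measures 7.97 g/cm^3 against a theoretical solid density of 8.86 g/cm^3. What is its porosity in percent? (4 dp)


Porosity = (1-7.97/8.86)*100 = 10.0451 %


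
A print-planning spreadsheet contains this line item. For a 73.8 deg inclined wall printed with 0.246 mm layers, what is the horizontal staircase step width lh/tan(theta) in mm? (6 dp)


step = 0.246 / tan(73.8) = 0.07147 mm


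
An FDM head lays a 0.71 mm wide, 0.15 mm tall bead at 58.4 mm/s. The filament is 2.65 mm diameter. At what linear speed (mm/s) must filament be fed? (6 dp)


Q = 0.71 * 0.15 * 58.4 = 6.2196 mm^3/s
A_fil = pi*(2.65/2)^2 = 5.5154586 mm^2
v_feed = 6.2196 / 5.5154586 = 1.127667 mm/s


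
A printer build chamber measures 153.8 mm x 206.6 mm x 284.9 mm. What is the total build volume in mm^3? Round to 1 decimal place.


V = 153.8 * 206.6 * 284.9 = 9052720.3 mm^3


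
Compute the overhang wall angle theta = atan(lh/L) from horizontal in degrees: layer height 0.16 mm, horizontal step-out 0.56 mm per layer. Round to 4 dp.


angle = atan(0.16/0.56) = 15.9454 degrees


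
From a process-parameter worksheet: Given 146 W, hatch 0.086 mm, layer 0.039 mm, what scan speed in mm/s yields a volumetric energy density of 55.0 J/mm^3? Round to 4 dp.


v = 146 / (55.0*0.086*0.039) = 791.4566 mm/s


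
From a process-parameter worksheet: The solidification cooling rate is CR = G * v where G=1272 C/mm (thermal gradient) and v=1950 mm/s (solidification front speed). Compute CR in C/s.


CR = 1272 * 1950 = 2480400 C/s


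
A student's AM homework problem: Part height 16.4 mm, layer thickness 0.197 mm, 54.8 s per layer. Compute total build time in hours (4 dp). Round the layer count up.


Layers = ceil(16.4/0.197) = 84
t = 84 * 54.8 / 3600 = 1.2787 hrs


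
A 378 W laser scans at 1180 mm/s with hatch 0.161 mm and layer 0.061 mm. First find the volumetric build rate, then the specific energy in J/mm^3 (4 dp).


Build rate = 1180 * 0.161 * 0.061 = 11.58878 mm^3/s
SE = 378 / 11.58878 = 32.6178 J/mm^3


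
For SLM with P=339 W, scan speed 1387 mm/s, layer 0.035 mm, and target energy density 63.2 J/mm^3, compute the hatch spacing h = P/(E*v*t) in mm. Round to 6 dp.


h = 339 / (63.2*1387*0.035) = 0.110494 mm


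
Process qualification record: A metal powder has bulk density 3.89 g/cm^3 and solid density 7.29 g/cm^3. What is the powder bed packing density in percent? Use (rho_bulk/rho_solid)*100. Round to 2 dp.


Packing = (3.89/7.29)*100 = 53.36 %


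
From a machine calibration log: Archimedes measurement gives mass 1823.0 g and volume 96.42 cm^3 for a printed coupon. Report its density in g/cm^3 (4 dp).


rho = 1823.0 / 96.42 = 18.9069 g/cm^3


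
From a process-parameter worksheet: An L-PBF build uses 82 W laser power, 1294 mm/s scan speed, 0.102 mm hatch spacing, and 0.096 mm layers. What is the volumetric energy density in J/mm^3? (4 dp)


E = 82 / (1294*0.102*0.096) = 6.4715 J/mm^3


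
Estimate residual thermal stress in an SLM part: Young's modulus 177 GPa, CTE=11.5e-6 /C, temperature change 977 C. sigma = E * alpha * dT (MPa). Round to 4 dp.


sigma = 177*1000 * 11.5e-6 * 977 = 1988.6835 MPa


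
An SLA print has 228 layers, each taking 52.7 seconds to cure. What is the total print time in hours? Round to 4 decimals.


t = 228 * 52.7 / 3600 = 3.3377 hrs


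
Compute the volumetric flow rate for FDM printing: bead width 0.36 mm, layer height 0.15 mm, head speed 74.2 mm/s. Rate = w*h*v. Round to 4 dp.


Rate = 0.36 * 0.15 * 74.2 = 4.0068 mm^3/s


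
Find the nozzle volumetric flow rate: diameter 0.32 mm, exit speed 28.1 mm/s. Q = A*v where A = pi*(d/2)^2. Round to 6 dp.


A = pi*(0.32/2)^2 = 0.08042477 mm^2
Q = 0.08042477 * 28.1 = 2.259936 mm^3/s


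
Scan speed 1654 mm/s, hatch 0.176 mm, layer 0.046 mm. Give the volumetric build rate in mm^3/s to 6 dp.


Rate = 1654 * 0.176 * 0.046 = 13.390784 mm^3/s


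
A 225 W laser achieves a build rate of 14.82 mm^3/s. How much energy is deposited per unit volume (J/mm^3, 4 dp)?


SE = 225 / 14.82 = 15.1822 J/mm^3


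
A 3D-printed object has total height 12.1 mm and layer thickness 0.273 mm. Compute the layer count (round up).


Layers = ceil(12.1/0.273) = 45


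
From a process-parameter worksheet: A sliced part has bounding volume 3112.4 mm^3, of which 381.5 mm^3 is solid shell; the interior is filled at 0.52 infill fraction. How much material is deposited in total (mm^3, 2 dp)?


V_infill = (3112.4 - 381.5) * 0.52 = 1420.07
V_total = 381.5 + 1420.07 = 1801.57 mm^3


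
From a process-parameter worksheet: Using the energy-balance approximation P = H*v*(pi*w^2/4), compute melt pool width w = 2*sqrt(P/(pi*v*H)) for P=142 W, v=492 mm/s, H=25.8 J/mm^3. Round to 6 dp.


w = 2*sqrt(142/(pi*492*25.8)) = 0.119346 mm


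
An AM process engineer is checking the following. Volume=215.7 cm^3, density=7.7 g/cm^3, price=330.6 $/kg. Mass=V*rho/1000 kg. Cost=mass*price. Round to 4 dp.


Mass = 215.7*7.7/1000 = 1.66089 kg
Cost = 1.66089 * 330.6 = 549.0902 $


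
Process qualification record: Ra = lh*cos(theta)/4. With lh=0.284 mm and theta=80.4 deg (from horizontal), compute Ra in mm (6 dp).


Ra = 0.284 * cos(80.4) / 4 = 0.011841 mm


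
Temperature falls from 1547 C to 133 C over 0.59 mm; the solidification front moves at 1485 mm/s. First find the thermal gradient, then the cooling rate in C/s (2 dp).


G = (1547-133)/0.59 = 2396.61016949 C/mm
CR = 2396.61016949 * 1485 = 3558966.1 C/s


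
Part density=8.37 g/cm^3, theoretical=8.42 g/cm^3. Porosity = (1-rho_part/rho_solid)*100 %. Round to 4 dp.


Porosity = (1-8.37/8.42)*100 = 0.5938 %


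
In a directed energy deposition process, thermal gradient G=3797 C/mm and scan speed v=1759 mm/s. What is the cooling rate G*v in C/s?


CR = 3797 * 1759 = 6678923 C/s


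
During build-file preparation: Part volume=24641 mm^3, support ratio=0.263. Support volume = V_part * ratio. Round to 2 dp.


V_support = 24641 * 0.263 = 6480.58 mm^3


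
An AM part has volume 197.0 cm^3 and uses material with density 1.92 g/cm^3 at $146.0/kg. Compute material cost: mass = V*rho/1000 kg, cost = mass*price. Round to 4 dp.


Mass = 197.0*1.92/1000 = 0.37824 kg
Cost = 0.37824 * 146.0 = 55.223 $


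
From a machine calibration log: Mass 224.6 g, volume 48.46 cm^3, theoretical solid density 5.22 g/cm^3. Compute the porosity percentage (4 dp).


rho_part = 224.6 / 48.46 = 4.63475031 g/cm^3
Porosity = (1 - 4.63475031/5.22)*100 = 11.2117 %


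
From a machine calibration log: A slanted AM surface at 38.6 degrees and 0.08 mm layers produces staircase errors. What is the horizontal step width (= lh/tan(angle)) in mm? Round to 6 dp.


step = 0.08 / tan(38.6) = 0.100214 mm


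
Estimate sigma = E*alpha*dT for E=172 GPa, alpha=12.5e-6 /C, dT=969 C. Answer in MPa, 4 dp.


sigma = 172*1000 * 12.5e-6 * 969 = 2083.35 MPa


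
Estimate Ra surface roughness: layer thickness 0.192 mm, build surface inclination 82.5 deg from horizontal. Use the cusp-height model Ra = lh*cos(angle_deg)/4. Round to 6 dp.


Ra = 0.192 * cos(82.5) / 4 = 0.006265 mm


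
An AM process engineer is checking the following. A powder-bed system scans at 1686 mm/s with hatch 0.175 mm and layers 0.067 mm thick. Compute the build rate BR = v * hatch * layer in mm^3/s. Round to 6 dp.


Rate = 1686 * 0.175 * 0.067 = 19.76835 mm^3/s


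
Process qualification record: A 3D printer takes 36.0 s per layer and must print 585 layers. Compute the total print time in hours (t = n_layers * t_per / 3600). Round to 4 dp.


t = 585 * 36.0 / 3600 = 5.85 hrs


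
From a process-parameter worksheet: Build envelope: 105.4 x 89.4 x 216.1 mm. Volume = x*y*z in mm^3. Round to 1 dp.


V = 105.4 * 89.4 * 216.1 = 2036258.4 mm^3


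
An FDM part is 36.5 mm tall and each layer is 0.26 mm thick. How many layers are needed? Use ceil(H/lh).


Layers = ceil(36.5/0.26) = 141


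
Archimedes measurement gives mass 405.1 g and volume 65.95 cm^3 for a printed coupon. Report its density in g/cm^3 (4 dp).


rho = 405.1 / 65.95 = 6.1425 g/cm^3


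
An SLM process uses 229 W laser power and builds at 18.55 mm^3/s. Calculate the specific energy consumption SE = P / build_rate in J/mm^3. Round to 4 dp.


SE = 229 / 18.55 = 12.345 J/mm^3


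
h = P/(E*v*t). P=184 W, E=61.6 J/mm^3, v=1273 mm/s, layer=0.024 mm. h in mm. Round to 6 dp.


h = 184 / (61.6*1273*0.024) = 0.097768 mm


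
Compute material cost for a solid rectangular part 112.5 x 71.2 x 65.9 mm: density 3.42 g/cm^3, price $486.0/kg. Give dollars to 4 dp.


V = 112.5 * 71.2 * 65.9 = 527859.0 mm^3 = 527.859 cm^3
Mass = 527.859 * 3.42 / 1000 = 1.80527778 kg
Cost = 1.80527778 * 486.0 = 877.365 $


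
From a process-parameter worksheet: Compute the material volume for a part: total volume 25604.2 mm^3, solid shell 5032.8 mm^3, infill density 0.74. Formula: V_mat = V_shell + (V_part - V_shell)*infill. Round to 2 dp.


V_infill = (25604.2 - 5032.8) * 0.74 = 15222.84
V_total = 5032.8 + 15222.84 = 20255.64 mm^3


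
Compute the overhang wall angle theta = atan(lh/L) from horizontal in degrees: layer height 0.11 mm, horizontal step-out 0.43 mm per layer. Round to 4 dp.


angle = atan(0.11/0.43) = 14.3493 degrees


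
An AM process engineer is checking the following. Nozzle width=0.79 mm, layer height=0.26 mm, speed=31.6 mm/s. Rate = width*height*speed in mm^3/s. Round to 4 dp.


Rate = 0.79 * 0.26 * 31.6 = 6.4906 mm^3/s


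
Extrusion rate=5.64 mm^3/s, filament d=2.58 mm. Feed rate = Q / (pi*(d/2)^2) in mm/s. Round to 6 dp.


A = pi*(2.58/2)^2 = 5.227924
v = 5.64 / 5.227924 = 1.078822 mm/s


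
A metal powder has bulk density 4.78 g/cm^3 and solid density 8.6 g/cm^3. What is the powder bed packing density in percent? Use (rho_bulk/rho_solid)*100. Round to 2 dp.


Packing = (4.78/8.6)*100 = 55.58 %


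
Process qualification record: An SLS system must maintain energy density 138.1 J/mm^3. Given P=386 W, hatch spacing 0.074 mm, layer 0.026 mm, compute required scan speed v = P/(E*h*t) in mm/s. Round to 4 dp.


v = 386 / (138.1*0.074*0.026) = 1452.7422 mm/s


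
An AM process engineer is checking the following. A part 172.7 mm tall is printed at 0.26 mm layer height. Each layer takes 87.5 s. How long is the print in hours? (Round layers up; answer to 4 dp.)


Layers = ceil(172.7/0.26) = 665
t = 665 * 87.5 / 3600 = 16.1632 hrs
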